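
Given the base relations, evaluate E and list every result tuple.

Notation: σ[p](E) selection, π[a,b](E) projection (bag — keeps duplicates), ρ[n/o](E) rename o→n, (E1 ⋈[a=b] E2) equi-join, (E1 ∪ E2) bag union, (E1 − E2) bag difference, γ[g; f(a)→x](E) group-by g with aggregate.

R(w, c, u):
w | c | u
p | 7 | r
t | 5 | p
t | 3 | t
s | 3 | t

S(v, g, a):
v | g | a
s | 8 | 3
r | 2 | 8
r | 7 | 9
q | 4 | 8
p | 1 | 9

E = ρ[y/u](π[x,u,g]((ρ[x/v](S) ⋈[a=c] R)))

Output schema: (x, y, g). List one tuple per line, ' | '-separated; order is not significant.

Stepwise |·|:
  S → 5
  ρ[x/v](S) → 5
  R → 4
  (ρ[x/v](S) ⋈[a=c] R) → 2
  π[x,u,g]((ρ[x/v](S) ⋈[a=c] R)) → 2
  ρ[y/u](π[x,u,g]((ρ[x/v](S) ⋈[a=c] R))) → 2

== RESULT ==
x | y | g
s | t | 8
s | t | 8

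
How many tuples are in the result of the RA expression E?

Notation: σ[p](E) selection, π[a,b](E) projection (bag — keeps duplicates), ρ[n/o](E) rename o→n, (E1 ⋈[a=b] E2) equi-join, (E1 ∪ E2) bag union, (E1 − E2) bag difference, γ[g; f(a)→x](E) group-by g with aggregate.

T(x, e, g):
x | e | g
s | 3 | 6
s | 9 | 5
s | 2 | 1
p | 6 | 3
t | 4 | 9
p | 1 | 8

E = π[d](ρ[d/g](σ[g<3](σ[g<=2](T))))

Row counts bottom-up:
  T → 6
  σ[g<=2](T) → 1
  σ[g<3](σ[g<=2](T)) → 1
  ρ[d/g](σ[g<3](σ[g<=2](T))) → 1
  π[d](ρ[d/g](σ[g<3](σ[g<=2](T)))) → 1

|E| = 1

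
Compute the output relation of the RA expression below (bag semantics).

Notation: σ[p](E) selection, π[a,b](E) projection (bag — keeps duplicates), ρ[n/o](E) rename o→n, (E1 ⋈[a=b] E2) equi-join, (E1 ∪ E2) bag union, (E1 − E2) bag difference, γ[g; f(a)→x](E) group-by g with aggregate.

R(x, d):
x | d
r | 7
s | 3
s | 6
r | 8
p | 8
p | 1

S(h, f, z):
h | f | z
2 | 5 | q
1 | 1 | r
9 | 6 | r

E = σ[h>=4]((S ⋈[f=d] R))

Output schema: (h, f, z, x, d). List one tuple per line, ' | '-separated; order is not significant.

Per-node cardinality:
  S → 3
  R → 6
  (S ⋈[f=d] R) → 2
  σ[h>=4]((S ⋈[f=d] R)) → 1

== RESULT ==
h | f | z | x | d
9 | 6 | r | s | 6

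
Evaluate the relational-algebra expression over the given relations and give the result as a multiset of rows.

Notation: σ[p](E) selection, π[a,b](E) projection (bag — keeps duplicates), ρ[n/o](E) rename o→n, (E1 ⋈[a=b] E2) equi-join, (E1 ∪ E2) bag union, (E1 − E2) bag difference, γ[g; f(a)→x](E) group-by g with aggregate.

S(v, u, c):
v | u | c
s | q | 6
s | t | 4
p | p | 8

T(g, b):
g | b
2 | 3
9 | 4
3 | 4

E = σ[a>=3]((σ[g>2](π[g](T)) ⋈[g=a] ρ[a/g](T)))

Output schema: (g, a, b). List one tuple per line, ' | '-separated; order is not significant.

Per-node cardinality:
  T → 3
  π[g](T) → 3
  σ[g>2](π[g](T)) → 2
  T → 3
  ρ[a/g](T) → 3
  (σ[g>2](π[g](T)) ⋈[g=a] ρ[a/g](T)) → 2
  σ[a>=3]((σ[g>2](π[g](T)) ⋈[g=a] ρ[a/g](T))) → 2

== RESULT ==
g | a | b
3 | 3 | 4
9 | 9 | 4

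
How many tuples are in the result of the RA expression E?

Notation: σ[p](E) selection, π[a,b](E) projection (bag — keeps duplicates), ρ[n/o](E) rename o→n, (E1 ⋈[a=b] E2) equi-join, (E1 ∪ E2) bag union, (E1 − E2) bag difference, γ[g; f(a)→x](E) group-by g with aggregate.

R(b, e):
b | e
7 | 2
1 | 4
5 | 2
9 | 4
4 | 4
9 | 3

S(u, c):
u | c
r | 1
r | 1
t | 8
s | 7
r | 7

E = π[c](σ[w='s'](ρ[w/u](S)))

Subexpression sizes:
  S → 5
  ρ[w/u](S) → 5
  σ[w='s'](ρ[w/u](S)) → 1
  π[c](σ[w='s'](ρ[w/u](S))) → 1

|E| = 1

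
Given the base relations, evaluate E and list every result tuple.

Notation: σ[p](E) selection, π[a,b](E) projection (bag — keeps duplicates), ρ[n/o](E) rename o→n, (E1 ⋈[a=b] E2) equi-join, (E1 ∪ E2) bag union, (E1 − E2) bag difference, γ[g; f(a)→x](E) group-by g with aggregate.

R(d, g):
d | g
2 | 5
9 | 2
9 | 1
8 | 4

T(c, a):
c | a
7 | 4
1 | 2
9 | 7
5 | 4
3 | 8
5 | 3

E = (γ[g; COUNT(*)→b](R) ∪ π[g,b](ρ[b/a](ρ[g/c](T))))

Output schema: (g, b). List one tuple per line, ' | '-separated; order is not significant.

Per-node cardinality:
  R → 4
  γ[g; COUNT(*)→b](R) → 4
  T → 6
  ρ[g/c](T) → 6
  ρ[b/a](ρ[g/c](T)) → 6
  π[g,b](ρ[b/a](ρ[g/c](T))) → 6
  (γ[g; COUNT(*)→b](R) ∪ π[g,b](ρ[b/a](ρ[g/c](T)))) → 10

== RESULT ==
g | b
1 | 1
1 | 2
2 | 1
3 | 8
4 | 1
5 | 1
5 | 3
5 | 4
7 | 4
9 | 7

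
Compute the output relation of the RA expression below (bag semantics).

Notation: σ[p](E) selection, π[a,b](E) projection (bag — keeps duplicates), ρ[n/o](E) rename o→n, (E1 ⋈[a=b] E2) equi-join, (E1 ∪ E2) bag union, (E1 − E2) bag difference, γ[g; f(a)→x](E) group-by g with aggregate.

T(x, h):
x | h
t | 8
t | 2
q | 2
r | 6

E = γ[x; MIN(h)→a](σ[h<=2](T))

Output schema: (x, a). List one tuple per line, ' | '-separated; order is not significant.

Stepwise |·|:
  T → 4
  σ[h<=2](T) → 2
  γ[x; MIN(h)→a](σ[h<=2](T)) → 2

== RESULT ==
x | a
q | 2
t | 2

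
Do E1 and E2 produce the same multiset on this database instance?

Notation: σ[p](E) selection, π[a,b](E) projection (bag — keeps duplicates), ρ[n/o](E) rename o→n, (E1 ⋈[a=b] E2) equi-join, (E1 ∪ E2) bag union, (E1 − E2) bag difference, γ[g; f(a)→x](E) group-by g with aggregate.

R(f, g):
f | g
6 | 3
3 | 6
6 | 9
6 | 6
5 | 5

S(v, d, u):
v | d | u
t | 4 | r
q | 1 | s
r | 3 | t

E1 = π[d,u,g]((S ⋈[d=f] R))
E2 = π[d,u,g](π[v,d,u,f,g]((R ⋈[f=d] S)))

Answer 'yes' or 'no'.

E1 subexpression sizes:
  S → 3
  R → 5
  (S ⋈[d=f] R) → 1
  π[d,u,g]((S ⋈[d=f] R)) → 1
E2 subexpression sizes:
  R → 5
  S → 3
  (R ⋈[f=d] S) → 1
  π[v,d,u,f,g]((R ⋈[f=d] S)) → 1
  π[d,u,g](π[v,d,u,f,g]((R ⋈[f=d] S))) → 1

E1 and E2 produce the same multiset:
d | u | g
3 | t | 6

yes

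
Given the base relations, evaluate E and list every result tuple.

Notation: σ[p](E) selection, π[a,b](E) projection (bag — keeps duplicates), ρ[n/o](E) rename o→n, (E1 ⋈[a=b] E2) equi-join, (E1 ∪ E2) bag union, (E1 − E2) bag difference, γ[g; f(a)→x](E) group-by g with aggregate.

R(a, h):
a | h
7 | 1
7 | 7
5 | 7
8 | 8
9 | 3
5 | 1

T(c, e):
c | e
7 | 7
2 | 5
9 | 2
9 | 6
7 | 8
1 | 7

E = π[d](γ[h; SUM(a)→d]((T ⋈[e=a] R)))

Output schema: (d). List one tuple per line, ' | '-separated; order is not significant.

Row counts bottom-up:
  T → 6
  R → 6
  (T ⋈[e=a] R) → 7
  γ[h; SUM(a)→d]((T ⋈[e=a] R)) → 3
  π[d](γ[h; SUM(a)→d]((T ⋈[e=a] R))) → 3

== RESULT ==
d
8
19
19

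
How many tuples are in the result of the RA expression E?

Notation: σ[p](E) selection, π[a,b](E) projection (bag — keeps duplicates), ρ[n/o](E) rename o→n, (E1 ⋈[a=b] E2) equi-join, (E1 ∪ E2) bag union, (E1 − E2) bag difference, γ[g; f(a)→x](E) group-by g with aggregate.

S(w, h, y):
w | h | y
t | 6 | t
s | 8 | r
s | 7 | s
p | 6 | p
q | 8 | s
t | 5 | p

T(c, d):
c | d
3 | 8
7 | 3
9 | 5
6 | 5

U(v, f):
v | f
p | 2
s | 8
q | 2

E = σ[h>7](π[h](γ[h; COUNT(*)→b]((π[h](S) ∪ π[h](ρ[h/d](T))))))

Per-node cardinality:
  S → 6
  π[h](S) → 6
  T → 4
  ρ[h/d](T) → 4
  π[h](ρ[h/d](T)) → 4
  (π[h](S) ∪ π[h](ρ[h/d](T))) → 10
  γ[h; COUNT(*)→b]((π[h](S) ∪ π[h](ρ[h/d](T)))) → 5
  π[h](γ[h; COUNT(*)→b]((π[h](S) ∪ π[h](ρ[h/d](T))))) → 5
  σ[h>7](π[h](γ[h; COUNT(*)→b]((π[h](S) ∪ π[h](ρ[h/d](T)))))) → 1

|E| = 1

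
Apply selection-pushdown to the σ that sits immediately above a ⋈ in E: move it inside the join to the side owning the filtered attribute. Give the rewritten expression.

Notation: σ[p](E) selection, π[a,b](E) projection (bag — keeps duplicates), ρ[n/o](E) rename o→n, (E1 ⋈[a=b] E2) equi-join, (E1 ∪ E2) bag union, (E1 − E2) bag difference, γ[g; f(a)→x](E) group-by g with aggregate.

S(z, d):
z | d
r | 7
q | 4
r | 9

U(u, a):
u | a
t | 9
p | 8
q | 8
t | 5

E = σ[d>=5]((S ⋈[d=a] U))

σ filters on d, owned by the left side.
E' = (σ[d>=5](S) ⋈[d=a] U)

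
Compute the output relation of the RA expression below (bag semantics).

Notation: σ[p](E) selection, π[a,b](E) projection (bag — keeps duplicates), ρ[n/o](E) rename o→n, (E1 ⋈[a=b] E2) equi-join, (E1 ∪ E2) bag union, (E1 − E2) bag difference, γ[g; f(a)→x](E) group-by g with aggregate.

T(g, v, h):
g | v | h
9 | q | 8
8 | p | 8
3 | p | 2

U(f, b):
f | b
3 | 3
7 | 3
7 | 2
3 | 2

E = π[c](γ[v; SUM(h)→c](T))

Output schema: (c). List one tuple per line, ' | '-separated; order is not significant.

Stepwise |·|:
  T → 3
  γ[v; SUM(h)→c](T) → 2
  π[c](γ[v; SUM(h)→c](T)) → 2

== RESULT ==
c
8
10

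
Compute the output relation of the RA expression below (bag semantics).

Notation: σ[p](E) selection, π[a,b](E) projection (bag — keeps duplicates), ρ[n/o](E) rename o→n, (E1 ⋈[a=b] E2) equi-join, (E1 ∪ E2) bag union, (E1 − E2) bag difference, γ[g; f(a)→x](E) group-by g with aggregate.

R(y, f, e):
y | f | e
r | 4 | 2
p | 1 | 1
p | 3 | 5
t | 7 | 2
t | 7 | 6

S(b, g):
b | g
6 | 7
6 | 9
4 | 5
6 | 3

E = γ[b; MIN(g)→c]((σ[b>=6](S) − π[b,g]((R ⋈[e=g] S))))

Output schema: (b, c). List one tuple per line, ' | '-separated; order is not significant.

Row counts bottom-up:
  S → 4
  σ[b>=6](S) → 3
  R → 5
  S → 4
  (R ⋈[e=g] S) → 1
  π[b,g]((R ⋈[e=g] S)) → 1
  (σ[b>=6](S) − π[b,g]((R ⋈[e=g] S))) → 3
  γ[b; MIN(g)→c]((σ[b>=6](S) − π[b,g]((R ⋈[e=g] S)))) → 1

== RESULT ==
b | c
6 | 3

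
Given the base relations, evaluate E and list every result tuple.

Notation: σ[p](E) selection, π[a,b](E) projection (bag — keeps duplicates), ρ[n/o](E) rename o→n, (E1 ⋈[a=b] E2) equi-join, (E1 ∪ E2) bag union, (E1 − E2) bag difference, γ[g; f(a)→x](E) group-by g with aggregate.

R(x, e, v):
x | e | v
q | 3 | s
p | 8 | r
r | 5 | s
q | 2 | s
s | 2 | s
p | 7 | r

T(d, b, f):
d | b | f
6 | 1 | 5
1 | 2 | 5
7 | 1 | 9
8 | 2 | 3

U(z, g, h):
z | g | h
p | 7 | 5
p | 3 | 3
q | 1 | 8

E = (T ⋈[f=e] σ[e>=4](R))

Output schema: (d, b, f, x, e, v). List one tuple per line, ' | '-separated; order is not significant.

Row counts bottom-up:
  T → 4
  R → 6
  σ[e>=4](R) → 3
  (T ⋈[f=e] σ[e>=4](R)) → 2

== RESULT ==
d | b | f | x | e | v
1 | 2 | 5 | r | 5 | s
6 | 1 | 5 | r | 5 | s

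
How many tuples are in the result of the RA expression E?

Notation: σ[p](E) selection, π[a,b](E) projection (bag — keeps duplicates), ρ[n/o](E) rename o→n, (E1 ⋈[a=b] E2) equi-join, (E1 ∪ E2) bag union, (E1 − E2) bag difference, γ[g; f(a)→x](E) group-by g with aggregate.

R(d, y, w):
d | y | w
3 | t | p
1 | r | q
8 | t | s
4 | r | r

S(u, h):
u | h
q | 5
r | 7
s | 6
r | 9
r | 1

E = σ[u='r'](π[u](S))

Subexpression sizes:
  S → 5
  π[u](S) → 5
  σ[u='r'](π[u](S)) → 3

|E| = 3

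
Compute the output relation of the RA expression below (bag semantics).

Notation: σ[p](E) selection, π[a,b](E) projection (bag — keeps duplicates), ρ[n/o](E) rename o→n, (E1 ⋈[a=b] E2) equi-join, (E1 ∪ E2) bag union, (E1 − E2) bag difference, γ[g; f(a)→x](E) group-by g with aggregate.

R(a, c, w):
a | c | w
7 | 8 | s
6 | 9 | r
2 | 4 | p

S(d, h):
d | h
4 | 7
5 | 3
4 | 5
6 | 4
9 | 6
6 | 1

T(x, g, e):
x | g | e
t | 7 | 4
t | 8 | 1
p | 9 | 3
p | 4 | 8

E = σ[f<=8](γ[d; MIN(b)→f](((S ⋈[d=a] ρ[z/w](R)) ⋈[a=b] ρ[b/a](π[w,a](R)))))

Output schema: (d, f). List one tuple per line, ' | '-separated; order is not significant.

Subexpression sizes:
  S → 6
  R → 3
  ρ[z/w](R) → 3
  (S ⋈[d=a] ρ[z/w](R)) → 2
  R → 3
  π[w,a](R) → 3
  ρ[b/a](π[w,a](R)) → 3
  ((S ⋈[d=a] ρ[z/w](R)) ⋈[a=b] ρ[b/a](π[w,a](R))) → 2
  γ[d; MIN(b)→f](((S ⋈[d=a] ρ[z/w](R)) ⋈[a=b] ρ[b/a](π[w,a](R)))) → 1
  σ[f<=8](γ[d; MIN(b)→f](((S ⋈[d=a] ρ[z/w](R)) ⋈[a=b] ρ[b/a](π[w,a](R))))) → 1

== RESULT ==
d | f
6 | 6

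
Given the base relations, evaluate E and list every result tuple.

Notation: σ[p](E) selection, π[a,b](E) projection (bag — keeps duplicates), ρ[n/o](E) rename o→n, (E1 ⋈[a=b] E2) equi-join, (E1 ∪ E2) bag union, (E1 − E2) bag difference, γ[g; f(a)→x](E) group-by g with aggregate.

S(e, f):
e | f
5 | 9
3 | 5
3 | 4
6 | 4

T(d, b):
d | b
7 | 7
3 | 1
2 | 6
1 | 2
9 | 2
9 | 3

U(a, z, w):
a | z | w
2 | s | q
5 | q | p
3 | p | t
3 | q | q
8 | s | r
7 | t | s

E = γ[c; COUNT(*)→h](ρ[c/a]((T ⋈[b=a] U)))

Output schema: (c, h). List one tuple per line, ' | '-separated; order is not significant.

Stepwise |·|:
  T → 6
  U → 6
  (T ⋈[b=a] U) → 5
  ρ[c/a]((T ⋈[b=a] U)) → 5
  γ[c; COUNT(*)→h](ρ[c/a]((T ⋈[b=a] U))) → 3

== RESULT ==
c | h
2 | 2
3 | 2
7 | 1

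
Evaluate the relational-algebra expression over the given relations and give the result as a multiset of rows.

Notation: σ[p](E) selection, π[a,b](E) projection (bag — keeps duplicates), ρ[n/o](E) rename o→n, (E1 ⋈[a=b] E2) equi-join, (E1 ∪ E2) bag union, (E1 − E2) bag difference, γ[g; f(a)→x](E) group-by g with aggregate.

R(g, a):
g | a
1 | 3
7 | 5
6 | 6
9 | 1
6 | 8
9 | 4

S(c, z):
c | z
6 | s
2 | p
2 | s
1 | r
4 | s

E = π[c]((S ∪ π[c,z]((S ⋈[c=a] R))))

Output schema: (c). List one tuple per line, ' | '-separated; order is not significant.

Subexpression sizes:
  S → 5
  S → 5
  R → 6
  (S ⋈[c=a] R) → 3
  π[c,z]((S ⋈[c=a] R)) → 3
  (S ∪ π[c,z]((S ⋈[c=a] R))) → 8
  π[c]((S ∪ π[c,z]((S ⋈[c=a] R)))) → 8

== RESULT ==
c
1
1
2
2
4
4
6
6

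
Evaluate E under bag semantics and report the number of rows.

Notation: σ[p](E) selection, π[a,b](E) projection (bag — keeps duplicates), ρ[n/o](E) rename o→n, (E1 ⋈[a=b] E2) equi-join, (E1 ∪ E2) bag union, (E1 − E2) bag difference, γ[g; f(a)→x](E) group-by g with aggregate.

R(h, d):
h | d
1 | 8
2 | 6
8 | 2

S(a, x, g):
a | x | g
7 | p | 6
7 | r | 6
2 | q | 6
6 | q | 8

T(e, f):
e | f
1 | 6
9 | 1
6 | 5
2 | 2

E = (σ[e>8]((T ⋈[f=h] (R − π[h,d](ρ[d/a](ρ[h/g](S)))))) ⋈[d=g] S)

Subexpression sizes:
  T → 4
  R → 3
  S → 4
  ρ[h/g](S) → 4
  ρ[d/a](ρ[h/g](S)) → 4
  π[h,d](ρ[d/a](ρ[h/g](S))) → 4
  (R − π[h,d](ρ[d/a](ρ[h/g](S)))) → 3
  (T ⋈[f=h] (R − π[h,d](ρ[d/a](ρ[h/g](S))))) → 2
  σ[e>8]((T ⋈[f=h] (R − π[h,d](ρ[d/a](ρ[h/g](S)))))) → 1
  S → 4
  (σ[e>8]((T ⋈[f=h] (R − π[h,d](ρ[d/a](ρ[h/g](S)))))) ⋈[d=g] S) → 1

|E| = 1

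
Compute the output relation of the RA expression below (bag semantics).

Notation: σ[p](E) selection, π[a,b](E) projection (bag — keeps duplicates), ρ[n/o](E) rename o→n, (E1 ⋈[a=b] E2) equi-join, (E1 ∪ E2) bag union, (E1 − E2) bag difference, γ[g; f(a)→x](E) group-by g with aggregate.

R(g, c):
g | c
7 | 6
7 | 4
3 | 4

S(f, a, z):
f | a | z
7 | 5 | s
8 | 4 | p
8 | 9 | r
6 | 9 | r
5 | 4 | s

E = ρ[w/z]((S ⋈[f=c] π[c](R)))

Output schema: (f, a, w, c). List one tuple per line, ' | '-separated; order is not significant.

Row counts bottom-up:
  S → 5
  R → 3
  π[c](R) → 3
  (S ⋈[f=c] π[c](R)) → 1
  ρ[w/z]((S ⋈[f=c] π[c](R))) → 1

== RESULT ==
f | a | w | c
6 | 9 | r | 6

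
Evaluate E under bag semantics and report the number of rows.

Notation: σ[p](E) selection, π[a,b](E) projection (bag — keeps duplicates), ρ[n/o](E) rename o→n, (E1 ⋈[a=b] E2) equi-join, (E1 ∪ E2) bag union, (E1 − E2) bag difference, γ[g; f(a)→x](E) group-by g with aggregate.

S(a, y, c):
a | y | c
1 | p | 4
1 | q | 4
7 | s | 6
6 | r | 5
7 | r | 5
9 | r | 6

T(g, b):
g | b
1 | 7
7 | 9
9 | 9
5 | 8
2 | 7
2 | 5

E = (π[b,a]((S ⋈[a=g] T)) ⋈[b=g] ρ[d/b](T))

Per-node cardinality:
  S → 6
  T → 6
  (S ⋈[a=g] T) → 5
  π[b,a]((S ⋈[a=g] T)) → 5
  T → 6
  ρ[d/b](T) → 6
  (π[b,a]((S ⋈[a=g] T)) ⋈[b=g] ρ[d/b](T)) → 5

|E| = 5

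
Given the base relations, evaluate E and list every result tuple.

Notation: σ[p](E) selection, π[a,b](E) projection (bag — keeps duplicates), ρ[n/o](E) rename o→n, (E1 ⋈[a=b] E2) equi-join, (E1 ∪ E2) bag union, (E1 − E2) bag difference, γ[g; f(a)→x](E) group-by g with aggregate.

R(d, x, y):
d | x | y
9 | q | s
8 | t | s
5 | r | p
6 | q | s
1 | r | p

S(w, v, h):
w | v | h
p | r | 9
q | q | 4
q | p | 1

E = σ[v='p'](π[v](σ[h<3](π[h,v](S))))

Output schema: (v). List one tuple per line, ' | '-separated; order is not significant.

Row counts bottom-up:
  S → 3
  π[h,v](S) → 3
  σ[h<3](π[h,v](S)) → 1
  π[v](σ[h<3](π[h,v](S))) → 1
  σ[v='p'](π[v](σ[h<3](π[h,v](S)))) → 1

== RESULT ==
v
p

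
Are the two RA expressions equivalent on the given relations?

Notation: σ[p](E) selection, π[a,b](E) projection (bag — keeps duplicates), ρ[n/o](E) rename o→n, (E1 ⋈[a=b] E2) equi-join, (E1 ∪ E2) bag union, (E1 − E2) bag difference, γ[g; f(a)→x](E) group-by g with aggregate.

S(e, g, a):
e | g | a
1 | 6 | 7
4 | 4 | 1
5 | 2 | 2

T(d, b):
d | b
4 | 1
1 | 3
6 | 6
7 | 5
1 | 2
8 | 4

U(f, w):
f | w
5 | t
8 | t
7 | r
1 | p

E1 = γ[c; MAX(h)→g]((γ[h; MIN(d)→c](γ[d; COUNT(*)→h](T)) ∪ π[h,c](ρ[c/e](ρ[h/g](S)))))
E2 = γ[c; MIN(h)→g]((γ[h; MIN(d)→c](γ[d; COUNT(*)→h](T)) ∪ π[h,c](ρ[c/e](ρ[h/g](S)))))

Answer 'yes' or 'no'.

E1 per-node cardinality:
  T → 6
  γ[d; COUNT(*)→h](T) → 5
  γ[h; MIN(d)→c](γ[d; COUNT(*)→h](T)) → 2
  S → 3
  ρ[h/g](S) → 3
  ρ[c/e](ρ[h/g](S)) → 3
  π[h,c](ρ[c/e](ρ[h/g](S))) → 3
  (γ[h; MIN(d)→c](γ[d; COUNT(*)→h](T)) ∪ π[h,c](ρ[c/e](ρ[h/g](S)))) → 5
  γ[c; MAX(h)→g]((γ[h; MIN(d)→c](γ[d; COUNT(*)→h](T)) ∪ π[h,c](ρ[c/e](ρ[h/g](S))))) → 3
E2 per-node cardinality:
  T → 6
  γ[d; COUNT(*)→h](T) → 5
  γ[h; MIN(d)→c](γ[d; COUNT(*)→h](T)) → 2
  S → 3
  ρ[h/g](S) → 3
  ρ[c/e](ρ[h/g](S)) → 3
  π[h,c](ρ[c/e](ρ[h/g](S))) → 3
  (γ[h; MIN(d)→c](γ[d; COUNT(*)→h](T)) ∪ π[h,c](ρ[c/e](ρ[h/g](S)))) → 5
  γ[c; MIN(h)→g]((γ[h; MIN(d)→c](γ[d; COUNT(*)→h](T)) ∪ π[h,c](ρ[c/e](ρ[h/g](S))))) → 3

E1 result:
c | g
1 | 6
4 | 4
5 | 2
E2 result:
c | g
1 | 2
4 | 1
5 | 2
Witness: (4, 4) appears 1× in E1 but 0× in E2.

no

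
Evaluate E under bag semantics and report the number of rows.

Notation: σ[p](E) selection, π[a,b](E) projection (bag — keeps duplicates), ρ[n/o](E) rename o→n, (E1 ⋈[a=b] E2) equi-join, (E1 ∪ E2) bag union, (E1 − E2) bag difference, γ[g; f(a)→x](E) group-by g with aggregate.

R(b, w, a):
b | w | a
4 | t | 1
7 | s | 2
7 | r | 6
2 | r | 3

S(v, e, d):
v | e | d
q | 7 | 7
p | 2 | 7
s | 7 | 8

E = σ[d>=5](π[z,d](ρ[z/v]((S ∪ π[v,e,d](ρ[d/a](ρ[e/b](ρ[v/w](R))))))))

Row counts bottom-up:
  S → 3
  R → 4
  ρ[v/w](R) → 4
  ρ[e/b](ρ[v/w](R)) → 4
  ρ[d/a](ρ[e/b](ρ[v/w](R))) → 4
  π[v,e,d](ρ[d/a](ρ[e/b](ρ[v/w](R)))) → 4
  (S ∪ π[v,e,d](ρ[d/a](ρ[e/b](ρ[v/w](R))))) → 7
  ρ[z/v]((S ∪ π[v,e,d](ρ[d/a](ρ[e/b](ρ[v/w](R)))))) → 7
  π[z,d](ρ[z/v]((S ∪ π[v,e,d](ρ[d/a](ρ[e/b](ρ[v/w](R))))))) → 7
  σ[d>=5](π[z,d](ρ[z/v]((S ∪ π[v,e,d](ρ[d/a](ρ[e/b](ρ[v/w](R)))))))) → 4

|E| = 4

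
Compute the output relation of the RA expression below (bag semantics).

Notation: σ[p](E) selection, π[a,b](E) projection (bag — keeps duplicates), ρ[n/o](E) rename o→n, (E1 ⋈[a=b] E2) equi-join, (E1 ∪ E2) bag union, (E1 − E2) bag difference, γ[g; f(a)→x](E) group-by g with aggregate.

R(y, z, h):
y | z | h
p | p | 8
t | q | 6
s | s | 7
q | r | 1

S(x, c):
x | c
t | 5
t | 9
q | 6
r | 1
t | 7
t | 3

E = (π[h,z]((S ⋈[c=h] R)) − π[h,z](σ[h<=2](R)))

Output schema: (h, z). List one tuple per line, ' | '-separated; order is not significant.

Row counts bottom-up:
  S → 6
  R → 4
  (S ⋈[c=h] R) → 3
  π[h,z]((S ⋈[c=h] R)) → 3
  R → 4
  σ[h<=2](R) → 1
  π[h,z](σ[h<=2](R)) → 1
  (π[h,z]((S ⋈[c=h] R)) − π[h,z](σ[h<=2](R))) → 2

== RESULT ==
h | z
6 | q
7 | s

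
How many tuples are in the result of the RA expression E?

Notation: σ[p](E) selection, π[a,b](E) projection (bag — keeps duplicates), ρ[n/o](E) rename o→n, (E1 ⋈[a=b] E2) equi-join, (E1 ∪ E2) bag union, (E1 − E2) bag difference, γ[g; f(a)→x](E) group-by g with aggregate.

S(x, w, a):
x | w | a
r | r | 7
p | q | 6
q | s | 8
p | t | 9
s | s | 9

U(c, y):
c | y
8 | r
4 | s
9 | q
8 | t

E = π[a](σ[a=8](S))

Row counts bottom-up:
  S → 5
  σ[a=8](S) → 1
  π[a](σ[a=8](S)) → 1

|E| = 1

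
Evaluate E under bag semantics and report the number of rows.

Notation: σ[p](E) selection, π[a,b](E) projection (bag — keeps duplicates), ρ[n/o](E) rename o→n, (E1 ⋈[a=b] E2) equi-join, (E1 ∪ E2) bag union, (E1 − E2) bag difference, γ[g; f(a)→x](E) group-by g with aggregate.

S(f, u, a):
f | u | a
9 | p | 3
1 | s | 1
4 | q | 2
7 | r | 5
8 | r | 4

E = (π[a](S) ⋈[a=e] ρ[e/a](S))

Row counts bottom-up:
  S → 5
  π[a](S) → 5
  S → 5
  ρ[e/a](S) → 5
  (π[a](S) ⋈[a=e] ρ[e/a](S)) → 5

|E| = 5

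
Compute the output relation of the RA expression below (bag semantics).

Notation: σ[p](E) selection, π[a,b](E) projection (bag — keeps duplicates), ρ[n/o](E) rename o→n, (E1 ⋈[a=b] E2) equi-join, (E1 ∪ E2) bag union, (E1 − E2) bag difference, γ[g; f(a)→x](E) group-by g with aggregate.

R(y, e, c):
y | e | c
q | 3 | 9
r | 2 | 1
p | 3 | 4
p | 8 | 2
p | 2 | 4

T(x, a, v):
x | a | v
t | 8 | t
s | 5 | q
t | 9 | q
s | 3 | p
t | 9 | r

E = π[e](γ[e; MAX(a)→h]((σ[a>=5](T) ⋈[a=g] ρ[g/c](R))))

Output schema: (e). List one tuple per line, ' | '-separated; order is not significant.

Subexpression sizes:
  T → 5
  σ[a>=5](T) → 4
  R → 5
  ρ[g/c](R) → 5
  (σ[a>=5](T) ⋈[a=g] ρ[g/c](R)) → 2
  γ[e; MAX(a)→h]((σ[a>=5](T) ⋈[a=g] ρ[g/c](R))) → 1
  π[e](γ[e; MAX(a)→h]((σ[a>=5](T) ⋈[a=g] ρ[g/c](R)))) → 1

== RESULT ==
e
3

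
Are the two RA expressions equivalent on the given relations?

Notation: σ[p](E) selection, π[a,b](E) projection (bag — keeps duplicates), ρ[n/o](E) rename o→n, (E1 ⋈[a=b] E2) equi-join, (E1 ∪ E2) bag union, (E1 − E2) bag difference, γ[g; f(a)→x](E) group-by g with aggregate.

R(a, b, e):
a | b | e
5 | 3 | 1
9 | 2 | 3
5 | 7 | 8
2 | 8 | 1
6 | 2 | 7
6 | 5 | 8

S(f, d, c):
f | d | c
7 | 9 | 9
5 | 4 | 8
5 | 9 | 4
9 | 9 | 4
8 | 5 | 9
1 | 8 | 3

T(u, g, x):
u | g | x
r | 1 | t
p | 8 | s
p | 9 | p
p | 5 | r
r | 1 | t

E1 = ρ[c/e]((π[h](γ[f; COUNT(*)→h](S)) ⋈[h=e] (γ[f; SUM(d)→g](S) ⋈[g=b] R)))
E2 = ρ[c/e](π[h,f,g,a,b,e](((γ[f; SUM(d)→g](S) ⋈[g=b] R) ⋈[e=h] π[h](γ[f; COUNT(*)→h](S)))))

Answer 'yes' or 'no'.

E1 subexpression sizes:
  S → 6
  γ[f; COUNT(*)→h](S) → 5
  π[h](γ[f; COUNT(*)→h](S)) → 5
  S → 6
  γ[f; SUM(d)→g](S) → 5
  R → 6
  (γ[f; SUM(d)→g](S) ⋈[g=b] R) → 2
  (π[h](γ[f; COUNT(*)→h](S)) ⋈[h=e] (γ[f; SUM(d)→g](S) ⋈[g=b] R)) → 4
  ρ[c/e]((π[h](γ[f; COUNT(*)→h](S)) ⋈[h=e] (γ[f; SUM(d)→g](S) ⋈[g=b] R))) → 4
E2 subexpression sizes:
  S → 6
  γ[f; SUM(d)→g](S) → 5
  R → 6
  (γ[f; SUM(d)→g](S) ⋈[g=b] R) → 2
  S → 6
  γ[f; COUNT(*)→h](S) → 5
  π[h](γ[f; COUNT(*)→h](S)) → 5
  ((γ[f; SUM(d)→g](S) ⋈[g=b] R) ⋈[e=h] π[h](γ[f; COUNT(*)→h](S))) → 4
  π[h,f,g,a,b,e](((γ[f; SUM(d)→g](S) ⋈[g=b] R) ⋈[e=h] π[h](γ[f; COUNT(*)→h](S)))) → 4
  ρ[c/e](π[h,f,g,a,b,e](((γ[f; SUM(d)→g](S) ⋈[g=b] R) ⋈[e=h] π[h](γ[f; COUNT(*)→h](S))))) → 4

E1 and E2 produce the same multiset:
h | f | g | a | b | c
1 | 1 | 8 | 2 | 8 | 1
1 | 1 | 8 | 2 | 8 | 1
1 | 1 | 8 | 2 | 8 | 1
1 | 1 | 8 | 2 | 8 | 1

yes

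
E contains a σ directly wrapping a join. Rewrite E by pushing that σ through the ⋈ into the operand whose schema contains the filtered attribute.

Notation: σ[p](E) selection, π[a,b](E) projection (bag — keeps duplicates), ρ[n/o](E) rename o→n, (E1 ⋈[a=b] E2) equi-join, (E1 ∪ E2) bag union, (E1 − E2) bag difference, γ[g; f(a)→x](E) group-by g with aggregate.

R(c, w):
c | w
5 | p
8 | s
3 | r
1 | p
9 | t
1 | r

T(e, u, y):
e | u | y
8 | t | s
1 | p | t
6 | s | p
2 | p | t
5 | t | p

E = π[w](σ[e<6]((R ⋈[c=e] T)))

σ filters on e, owned by the right side.
E' = π[w]((R ⋈[c=e] σ[e<6](T)))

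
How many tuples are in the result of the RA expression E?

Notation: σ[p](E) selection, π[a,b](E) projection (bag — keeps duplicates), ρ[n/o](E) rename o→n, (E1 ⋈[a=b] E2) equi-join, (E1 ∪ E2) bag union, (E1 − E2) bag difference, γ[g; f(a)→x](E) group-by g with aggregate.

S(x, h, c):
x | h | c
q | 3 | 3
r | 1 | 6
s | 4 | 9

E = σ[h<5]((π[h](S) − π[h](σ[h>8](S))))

Stepwise |·|:
  S → 3
  π[h](S) → 3
  S → 3
  σ[h>8](S) → 0
  π[h](σ[h>8](S)) → 0
  (π[h](S) − π[h](σ[h>8](S))) → 3
  σ[h<5]((π[h](S) − π[h](σ[h>8](S)))) → 3

|E| = 3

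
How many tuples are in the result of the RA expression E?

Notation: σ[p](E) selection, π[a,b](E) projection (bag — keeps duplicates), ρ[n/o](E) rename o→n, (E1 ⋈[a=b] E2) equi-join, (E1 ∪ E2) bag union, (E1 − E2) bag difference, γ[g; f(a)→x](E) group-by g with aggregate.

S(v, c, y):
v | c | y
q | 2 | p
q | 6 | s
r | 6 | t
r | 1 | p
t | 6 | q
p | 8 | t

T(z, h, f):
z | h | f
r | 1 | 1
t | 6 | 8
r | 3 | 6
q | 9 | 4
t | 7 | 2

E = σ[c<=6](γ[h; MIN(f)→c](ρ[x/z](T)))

Subexpression sizes:
  T → 5
  ρ[x/z](T) → 5
  γ[h; MIN(f)→c](ρ[x/z](T)) → 5
  σ[c<=6](γ[h; MIN(f)→c](ρ[x/z](T))) → 4

|E| = 4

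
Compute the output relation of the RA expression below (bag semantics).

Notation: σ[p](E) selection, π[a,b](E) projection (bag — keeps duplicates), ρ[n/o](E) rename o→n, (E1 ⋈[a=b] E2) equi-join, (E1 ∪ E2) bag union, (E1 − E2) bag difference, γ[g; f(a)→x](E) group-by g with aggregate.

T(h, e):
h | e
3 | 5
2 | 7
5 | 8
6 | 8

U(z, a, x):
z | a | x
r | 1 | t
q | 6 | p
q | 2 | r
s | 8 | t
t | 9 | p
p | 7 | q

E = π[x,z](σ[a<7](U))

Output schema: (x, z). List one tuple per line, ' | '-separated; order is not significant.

Subexpression sizes:
  U → 6
  σ[a<7](U) → 3
  π[x,z](σ[a<7](U)) → 3

== RESULT ==
x | z
p | q
r | q
t | r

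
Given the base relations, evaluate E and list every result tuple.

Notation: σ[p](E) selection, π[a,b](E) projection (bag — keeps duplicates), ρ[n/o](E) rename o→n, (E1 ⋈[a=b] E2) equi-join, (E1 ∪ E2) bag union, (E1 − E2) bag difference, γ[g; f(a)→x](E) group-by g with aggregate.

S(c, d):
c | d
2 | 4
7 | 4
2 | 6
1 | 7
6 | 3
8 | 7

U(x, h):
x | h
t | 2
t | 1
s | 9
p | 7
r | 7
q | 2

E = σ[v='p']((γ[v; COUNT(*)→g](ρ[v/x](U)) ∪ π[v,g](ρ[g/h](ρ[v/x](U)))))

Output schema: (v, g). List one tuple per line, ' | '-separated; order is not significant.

Stepwise |·|:
  U → 6
  ρ[v/x](U) → 6
  γ[v; COUNT(*)→g](ρ[v/x](U)) → 5
  U → 6
  ρ[v/x](U) → 6
  ρ[g/h](ρ[v/x](U)) → 6
  π[v,g](ρ[g/h](ρ[v/x](U))) → 6
  (γ[v; COUNT(*)→g](ρ[v/x](U)) ∪ π[v,g](ρ[g/h](ρ[v/x](U)))) → 11
  σ[v='p']((γ[v; COUNT(*)→g](ρ[v/x](U)) ∪ π[v,g](ρ[g/h](ρ[v/x](U))))) → 2

== RESULT ==
v | g
p | 1
p | 7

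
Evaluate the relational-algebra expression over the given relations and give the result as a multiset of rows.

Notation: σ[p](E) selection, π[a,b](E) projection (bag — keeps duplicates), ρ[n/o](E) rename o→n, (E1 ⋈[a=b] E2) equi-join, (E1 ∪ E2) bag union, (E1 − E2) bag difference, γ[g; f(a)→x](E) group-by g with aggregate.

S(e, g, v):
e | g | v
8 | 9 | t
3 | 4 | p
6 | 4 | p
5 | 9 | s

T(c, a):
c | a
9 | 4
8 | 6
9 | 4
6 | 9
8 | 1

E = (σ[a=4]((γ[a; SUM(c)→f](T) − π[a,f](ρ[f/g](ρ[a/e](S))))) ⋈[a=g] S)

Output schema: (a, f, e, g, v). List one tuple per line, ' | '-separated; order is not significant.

Stepwise |·|:
  T → 5
  γ[a; SUM(c)→f](T) → 4
  S → 4
  ρ[a/e](S) → 4
  ρ[f/g](ρ[a/e](S)) → 4
  π[a,f](ρ[f/g](ρ[a/e](S))) → 4
  (γ[a; SUM(c)→f](T) − π[a,f](ρ[f/g](ρ[a/e](S)))) → 4
  σ[a=4]((γ[a; SUM(c)→f](T) − π[a,f](ρ[f/g](ρ[a/e](S))))) → 1
  S → 4
  (σ[a=4]((γ[a; SUM(c)→f](T) − π[a,f](ρ[f/g](ρ[a/e](S))))) ⋈[a=g] S) → 2

== RESULT ==
a | f | e | g | v
4 | 18 | 3 | 4 | p
4 | 18 | 6 | 4 | p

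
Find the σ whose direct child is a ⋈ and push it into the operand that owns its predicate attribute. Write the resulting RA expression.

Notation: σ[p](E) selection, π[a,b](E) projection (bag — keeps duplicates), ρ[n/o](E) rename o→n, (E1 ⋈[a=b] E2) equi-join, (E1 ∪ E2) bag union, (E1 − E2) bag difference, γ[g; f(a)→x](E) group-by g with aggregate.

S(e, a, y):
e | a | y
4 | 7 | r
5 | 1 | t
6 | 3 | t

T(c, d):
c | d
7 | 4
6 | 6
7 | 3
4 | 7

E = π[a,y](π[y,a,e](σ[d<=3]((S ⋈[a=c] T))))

σ filters on d, owned by the right side.
E' = π[a,y](π[y,a,e]((S ⋈[a=c] σ[d<=3](T))))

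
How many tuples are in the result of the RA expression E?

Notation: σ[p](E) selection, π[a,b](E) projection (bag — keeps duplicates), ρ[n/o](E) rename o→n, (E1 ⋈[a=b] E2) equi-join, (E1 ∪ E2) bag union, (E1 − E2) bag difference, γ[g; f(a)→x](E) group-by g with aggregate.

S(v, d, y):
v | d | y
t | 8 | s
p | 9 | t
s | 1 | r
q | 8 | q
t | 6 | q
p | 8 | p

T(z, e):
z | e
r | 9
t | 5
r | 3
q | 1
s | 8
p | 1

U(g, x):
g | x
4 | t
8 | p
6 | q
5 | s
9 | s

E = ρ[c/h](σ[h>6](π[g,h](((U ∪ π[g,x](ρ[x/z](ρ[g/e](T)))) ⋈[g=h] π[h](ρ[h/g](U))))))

Subexpression sizes:
  U → 5
  T → 6
  ρ[g/e](T) → 6
  ρ[x/z](ρ[g/e](T)) → 6
  π[g,x](ρ[x/z](ρ[g/e](T))) → 6
  (U ∪ π[g,x](ρ[x/z](ρ[g/e](T)))) → 11
  U → 5
  ρ[h/g](U) → 5
  π[h](ρ[h/g](U)) → 5
  ((U ∪ π[g,x](ρ[x/z](ρ[g/e](T)))) ⋈[g=h] π[h](ρ[h/g](U))) → 8
  π[g,h](((U ∪ π[g,x](ρ[x/z](ρ[g/e](T)))) ⋈[g=h] π[h](ρ[h/g](U)))) → 8
  σ[h>6](π[g,h](((U ∪ π[g,x](ρ[x/z](ρ[g/e](T)))) ⋈[g=h] π[h](ρ[h/g](U))))) → 4
  ρ[c/h](σ[h>6](π[g,h](((U ∪ π[g,x](ρ[x/z](ρ[g/e](T)))) ⋈[g=h] π[h](ρ[h/g](U)))))) → 4

|E| = 4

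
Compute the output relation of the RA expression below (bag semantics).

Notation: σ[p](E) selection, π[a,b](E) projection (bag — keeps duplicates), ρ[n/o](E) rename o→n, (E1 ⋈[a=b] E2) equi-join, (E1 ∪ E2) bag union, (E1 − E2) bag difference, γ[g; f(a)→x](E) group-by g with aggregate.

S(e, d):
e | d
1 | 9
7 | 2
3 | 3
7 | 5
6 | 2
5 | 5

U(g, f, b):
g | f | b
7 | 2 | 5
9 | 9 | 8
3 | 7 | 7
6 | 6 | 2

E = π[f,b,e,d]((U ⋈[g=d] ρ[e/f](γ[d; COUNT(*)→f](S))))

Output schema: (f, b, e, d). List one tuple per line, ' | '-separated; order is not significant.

Row counts bottom-up:
  U → 4
  S → 6
  γ[d; COUNT(*)→f](S) → 4
  ρ[e/f](γ[d; COUNT(*)→f](S)) → 4
  (U ⋈[g=d] ρ[e/f](γ[d; COUNT(*)→f](S))) → 2
  π[f,b,e,d]((U ⋈[g=d] ρ[e/f](γ[d; COUNT(*)→f](S)))) → 2

== RESULT ==
f | b | e | d
7 | 7 | 1 | 3
9 | 8 | 1 | 9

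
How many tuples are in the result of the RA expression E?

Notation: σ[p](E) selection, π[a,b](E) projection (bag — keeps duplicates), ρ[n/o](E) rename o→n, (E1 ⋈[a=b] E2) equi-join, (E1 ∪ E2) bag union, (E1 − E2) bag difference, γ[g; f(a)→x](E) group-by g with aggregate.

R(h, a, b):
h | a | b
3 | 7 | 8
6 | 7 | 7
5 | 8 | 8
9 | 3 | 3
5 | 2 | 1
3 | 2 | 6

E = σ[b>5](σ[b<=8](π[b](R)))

Per-node cardinality:
  R → 6
  π[b](R) → 6
  σ[b<=8](π[b](R)) → 6
  σ[b>5](σ[b<=8](π[b](R))) → 4

|E| = 4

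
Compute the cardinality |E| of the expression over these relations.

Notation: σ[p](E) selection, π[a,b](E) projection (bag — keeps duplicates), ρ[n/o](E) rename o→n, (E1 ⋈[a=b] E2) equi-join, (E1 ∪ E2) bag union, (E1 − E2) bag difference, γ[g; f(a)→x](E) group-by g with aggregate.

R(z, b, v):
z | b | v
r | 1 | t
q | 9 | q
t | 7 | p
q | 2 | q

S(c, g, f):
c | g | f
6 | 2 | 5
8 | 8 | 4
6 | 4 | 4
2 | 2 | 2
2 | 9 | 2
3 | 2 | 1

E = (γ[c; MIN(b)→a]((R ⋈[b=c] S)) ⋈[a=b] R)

Stepwise |·|:
  R → 4
  S → 6
  (R ⋈[b=c] S) → 2
  γ[c; MIN(b)→a]((R ⋈[b=c] S)) → 1
  R → 4
  (γ[c; MIN(b)→a]((R ⋈[b=c] S)) ⋈[a=b] R) → 1

|E| = 1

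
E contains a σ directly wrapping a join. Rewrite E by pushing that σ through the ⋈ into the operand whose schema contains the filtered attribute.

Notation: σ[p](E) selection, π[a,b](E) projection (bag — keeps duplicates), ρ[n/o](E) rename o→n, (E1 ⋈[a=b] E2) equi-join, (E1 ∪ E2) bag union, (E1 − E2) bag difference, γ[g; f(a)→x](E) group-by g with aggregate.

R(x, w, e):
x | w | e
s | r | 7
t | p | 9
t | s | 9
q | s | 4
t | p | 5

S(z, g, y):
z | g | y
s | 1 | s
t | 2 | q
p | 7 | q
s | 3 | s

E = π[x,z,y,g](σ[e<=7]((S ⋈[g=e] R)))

σ filters on e, owned by the right side.
E' = π[x,z,y,g]((S ⋈[g=e] σ[e<=7](R)))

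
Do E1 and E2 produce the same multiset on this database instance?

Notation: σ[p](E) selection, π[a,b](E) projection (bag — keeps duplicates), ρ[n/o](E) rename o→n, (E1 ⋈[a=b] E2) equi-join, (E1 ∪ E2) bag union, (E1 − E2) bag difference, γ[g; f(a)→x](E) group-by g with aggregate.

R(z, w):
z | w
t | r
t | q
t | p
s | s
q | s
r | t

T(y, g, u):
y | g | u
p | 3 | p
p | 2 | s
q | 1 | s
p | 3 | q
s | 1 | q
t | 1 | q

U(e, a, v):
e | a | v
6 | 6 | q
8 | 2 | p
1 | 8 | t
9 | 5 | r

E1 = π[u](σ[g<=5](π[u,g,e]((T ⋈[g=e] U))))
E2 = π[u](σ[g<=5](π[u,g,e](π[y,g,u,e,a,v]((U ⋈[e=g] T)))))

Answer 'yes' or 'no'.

E1 per-node cardinality:
  T → 6
  U → 4
  (T ⋈[g=e] U) → 3
  π[u,g,e]((T ⋈[g=e] U)) → 3
  σ[g<=5](π[u,g,e]((T ⋈[g=e] U))) → 3
  π[u](σ[g<=5](π[u,g,e]((T ⋈[g=e] U)))) → 3
E2 per-node cardinality:
  U → 4
  T → 6
  (U ⋈[e=g] T) → 3
  π[y,g,u,e,a,v]((U ⋈[e=g] T)) → 3
  π[u,g,e](π[y,g,u,e,a,v]((U ⋈[e=g] T))) → 3
  σ[g<=5](π[u,g,e](π[y,g,u,e,a,v]((U ⋈[e=g] T)))) → 3
  π[u](σ[g<=5](π[u,g,e](π[y,g,u,e,a,v]((U ⋈[e=g] T))))) → 3

E1 and E2 produce the same multiset:
u
q
q
s

yes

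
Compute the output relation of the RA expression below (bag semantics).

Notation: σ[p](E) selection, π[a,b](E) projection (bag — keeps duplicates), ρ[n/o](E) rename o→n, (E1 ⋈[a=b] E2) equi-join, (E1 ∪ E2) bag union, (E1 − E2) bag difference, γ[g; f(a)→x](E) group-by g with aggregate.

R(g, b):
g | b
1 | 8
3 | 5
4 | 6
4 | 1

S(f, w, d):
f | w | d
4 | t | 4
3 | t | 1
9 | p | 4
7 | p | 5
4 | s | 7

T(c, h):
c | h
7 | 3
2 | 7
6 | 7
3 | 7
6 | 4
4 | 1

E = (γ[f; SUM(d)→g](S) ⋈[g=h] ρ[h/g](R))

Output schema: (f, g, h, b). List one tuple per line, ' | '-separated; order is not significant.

Row counts bottom-up:
  S → 5
  γ[f; SUM(d)→g](S) → 4
  R → 4
  ρ[h/g](R) → 4
  (γ[f; SUM(d)→g](S) ⋈[g=h] ρ[h/g](R)) → 3

== RESULT ==
f | g | h | b
3 | 1 | 1 | 8
9 | 4 | 4 | 1
9 | 4 | 4 | 6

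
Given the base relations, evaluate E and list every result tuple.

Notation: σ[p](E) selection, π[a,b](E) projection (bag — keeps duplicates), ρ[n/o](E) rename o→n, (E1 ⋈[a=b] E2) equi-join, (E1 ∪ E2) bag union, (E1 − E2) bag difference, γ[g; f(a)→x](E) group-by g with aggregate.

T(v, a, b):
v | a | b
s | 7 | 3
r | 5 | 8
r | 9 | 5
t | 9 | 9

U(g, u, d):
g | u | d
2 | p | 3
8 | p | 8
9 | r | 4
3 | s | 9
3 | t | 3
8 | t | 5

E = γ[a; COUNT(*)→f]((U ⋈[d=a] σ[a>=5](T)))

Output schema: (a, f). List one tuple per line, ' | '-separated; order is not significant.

Subexpression sizes:
  U → 6
  T → 4
  σ[a>=5](T) → 4
  (U ⋈[d=a] σ[a>=5](T)) → 3
  γ[a; COUNT(*)→f]((U ⋈[d=a] σ[a>=5](T))) → 2

== RESULT ==
a | f
5 | 1
9 | 2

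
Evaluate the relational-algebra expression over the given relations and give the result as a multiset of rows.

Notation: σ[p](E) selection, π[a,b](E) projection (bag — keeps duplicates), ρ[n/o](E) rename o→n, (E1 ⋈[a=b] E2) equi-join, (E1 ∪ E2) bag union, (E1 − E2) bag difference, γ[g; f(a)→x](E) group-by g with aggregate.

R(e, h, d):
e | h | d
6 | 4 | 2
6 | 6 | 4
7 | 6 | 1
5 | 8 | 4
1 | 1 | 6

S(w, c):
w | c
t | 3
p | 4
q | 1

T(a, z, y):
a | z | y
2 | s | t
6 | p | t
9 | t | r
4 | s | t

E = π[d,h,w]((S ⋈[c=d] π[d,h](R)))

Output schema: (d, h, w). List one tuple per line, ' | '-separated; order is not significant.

Row counts bottom-up:
  S → 3
  R → 5
  π[d,h](R) → 5
  (S ⋈[c=d] π[d,h](R)) → 3
  π[d,h,w]((S ⋈[c=d] π[d,h](R))) → 3

== RESULT ==
d | h | w
1 | 6 | q
4 | 6 | p
4 | 8 | p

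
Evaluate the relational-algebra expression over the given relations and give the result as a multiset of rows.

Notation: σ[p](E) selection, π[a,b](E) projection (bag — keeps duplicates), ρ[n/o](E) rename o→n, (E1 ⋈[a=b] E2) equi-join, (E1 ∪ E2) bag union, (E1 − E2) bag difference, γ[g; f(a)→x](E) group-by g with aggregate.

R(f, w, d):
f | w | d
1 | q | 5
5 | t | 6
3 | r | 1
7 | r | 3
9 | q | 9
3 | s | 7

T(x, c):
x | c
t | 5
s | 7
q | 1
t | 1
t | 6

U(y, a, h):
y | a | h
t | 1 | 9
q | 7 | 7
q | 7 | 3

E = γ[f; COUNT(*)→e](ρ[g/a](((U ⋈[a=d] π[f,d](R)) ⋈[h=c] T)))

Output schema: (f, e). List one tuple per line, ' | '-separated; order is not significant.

Per-node cardinality:
  U → 3
  R → 6
  π[f,d](R) → 6
  (U ⋈[a=d] π[f,d](R)) → 3
  T → 5
  ((U ⋈[a=d] π[f,d](R)) ⋈[h=c] T) → 1
  ρ[g/a](((U ⋈[a=d] π[f,d](R)) ⋈[h=c] T)) → 1
  γ[f; COUNT(*)→e](ρ[g/a](((U ⋈[a=d] π[f,d](R)) ⋈[h=c] T))) → 1

== RESULT ==
f | e
3 | 1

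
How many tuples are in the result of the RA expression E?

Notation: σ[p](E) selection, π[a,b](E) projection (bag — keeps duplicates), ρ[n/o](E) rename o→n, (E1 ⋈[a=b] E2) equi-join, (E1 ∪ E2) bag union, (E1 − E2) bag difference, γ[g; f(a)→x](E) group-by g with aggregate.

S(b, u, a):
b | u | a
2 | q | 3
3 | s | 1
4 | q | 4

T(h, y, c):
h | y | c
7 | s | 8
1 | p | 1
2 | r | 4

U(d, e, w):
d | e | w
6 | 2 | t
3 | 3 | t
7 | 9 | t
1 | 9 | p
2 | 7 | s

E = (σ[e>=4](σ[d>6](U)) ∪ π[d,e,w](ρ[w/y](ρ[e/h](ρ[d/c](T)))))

Row counts bottom-up:
  U → 5
  σ[d>6](U) → 1
  σ[e>=4](σ[d>6](U)) → 1
  T → 3
  ρ[d/c](T) → 3
  ρ[e/h](ρ[d/c](T)) → 3
  ρ[w/y](ρ[e/h](ρ[d/c](T))) → 3
  π[d,e,w](ρ[w/y](ρ[e/h](ρ[d/c](T)))) → 3
  (σ[e>=4](σ[d>6](U)) ∪ π[d,e,w](ρ[w/y](ρ[e/h](ρ[d/c](T))))) → 4

|E| = 4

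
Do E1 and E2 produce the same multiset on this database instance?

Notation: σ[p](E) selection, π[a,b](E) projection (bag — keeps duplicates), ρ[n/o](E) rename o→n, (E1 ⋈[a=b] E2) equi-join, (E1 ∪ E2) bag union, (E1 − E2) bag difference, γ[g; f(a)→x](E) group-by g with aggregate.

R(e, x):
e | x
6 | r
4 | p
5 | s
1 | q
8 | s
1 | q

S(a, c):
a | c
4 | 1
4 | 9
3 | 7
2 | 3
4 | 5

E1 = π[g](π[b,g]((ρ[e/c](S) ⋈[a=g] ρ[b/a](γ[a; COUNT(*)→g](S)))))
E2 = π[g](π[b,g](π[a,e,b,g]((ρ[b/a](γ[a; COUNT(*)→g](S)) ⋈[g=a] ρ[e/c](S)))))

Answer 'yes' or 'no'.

E1 subexpression sizes:
  S → 5
  ρ[e/c](S) → 5
  S → 5
  γ[a; COUNT(*)→g](S) → 3
  ρ[b/a](γ[a; COUNT(*)→g](S)) → 3
  (ρ[e/c](S) ⋈[a=g] ρ[b/a](γ[a; COUNT(*)→g](S))) → 1
  π[b,g]((ρ[e/c](S) ⋈[a=g] ρ[b/a](γ[a; COUNT(*)→g](S)))) → 1
  π[g](π[b,g]((ρ[e/c](S) ⋈[a=g] ρ[b/a](γ[a; COUNT(*)→g](S))))) → 1
E2 subexpression sizes:
  S → 5
  γ[a; COUNT(*)→g](S) → 3
  ρ[b/a](γ[a; COUNT(*)→g](S)) → 3
  S → 5
  ρ[e/c](S) → 5
  (ρ[b/a](γ[a; COUNT(*)→g](S)) ⋈[g=a] ρ[e/c](S)) → 1
  π[a,e,b,g]((ρ[b/a](γ[a; COUNT(*)→g](S)) ⋈[g=a] ρ[e/c](S))) → 1
  π[b,g](π[a,e,b,g]((ρ[b/a](γ[a; COUNT(*)→g](S)) ⋈[g=a] ρ[e/c](S)))) → 1
  π[g](π[b,g](π[a,e,b,g]((ρ[b/a](γ[a; COUNT(*)→g](S)) ⋈[g=a] ρ[e/c](S))))) → 1

E1 and E2 produce the same multiset:
g
3

yes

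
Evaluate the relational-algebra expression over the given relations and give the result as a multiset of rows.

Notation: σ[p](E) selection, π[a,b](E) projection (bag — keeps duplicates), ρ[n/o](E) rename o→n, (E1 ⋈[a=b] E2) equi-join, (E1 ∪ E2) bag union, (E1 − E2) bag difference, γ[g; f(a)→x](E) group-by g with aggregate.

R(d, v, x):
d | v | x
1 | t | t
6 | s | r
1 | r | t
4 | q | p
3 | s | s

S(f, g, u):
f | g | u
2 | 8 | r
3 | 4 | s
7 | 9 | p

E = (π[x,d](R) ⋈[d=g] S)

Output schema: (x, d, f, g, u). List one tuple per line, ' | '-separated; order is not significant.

Subexpression sizes:
  R → 5
  π[x,d](R) → 5
  S → 3
  (π[x,d](R) ⋈[d=g] S) → 1

== RESULT ==
x | d | f | g | u
p | 4 | 3 | 4 | s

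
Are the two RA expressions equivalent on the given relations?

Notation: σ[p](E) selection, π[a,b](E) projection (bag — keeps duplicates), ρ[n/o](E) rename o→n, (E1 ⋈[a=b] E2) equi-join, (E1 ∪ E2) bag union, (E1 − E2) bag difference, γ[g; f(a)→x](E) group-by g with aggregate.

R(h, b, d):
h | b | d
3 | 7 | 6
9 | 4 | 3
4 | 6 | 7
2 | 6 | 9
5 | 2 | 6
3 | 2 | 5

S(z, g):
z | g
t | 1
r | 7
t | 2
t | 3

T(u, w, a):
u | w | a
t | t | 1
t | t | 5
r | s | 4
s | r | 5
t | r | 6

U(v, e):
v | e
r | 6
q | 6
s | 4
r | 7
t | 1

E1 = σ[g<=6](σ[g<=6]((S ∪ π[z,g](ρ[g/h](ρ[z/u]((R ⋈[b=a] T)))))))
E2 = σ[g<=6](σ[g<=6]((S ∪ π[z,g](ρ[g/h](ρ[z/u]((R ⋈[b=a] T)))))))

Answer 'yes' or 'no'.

E1 subexpression sizes:
  S → 4
  R → 6
  T → 5
  (R ⋈[b=a] T) → 3
  ρ[z/u]((R ⋈[b=a] T)) → 3
  ρ[g/h](ρ[z/u]((R ⋈[b=a] T))) → 3
  π[z,g](ρ[g/h](ρ[z/u]((R ⋈[b=a] T)))) → 3
  (S ∪ π[z,g](ρ[g/h](ρ[z/u]((R ⋈[b=a] T))))) → 7
  σ[g<=6]((S ∪ π[z,g](ρ[g/h](ρ[z/u]((R ⋈[b=a] T)))))) → 5
  σ[g<=6](σ[g<=6]((S ∪ π[z,g](ρ[g/h](ρ[z/u]((R ⋈[b=a] T))))))) → 5
E2 subexpression sizes:
  S → 4
  R → 6
  T → 5
  (R ⋈[b=a] T) → 3
  ρ[z/u]((R ⋈[b=a] T)) → 3
  ρ[g/h](ρ[z/u]((R ⋈[b=a] T))) → 3
  π[z,g](ρ[g/h](ρ[z/u]((R ⋈[b=a] T)))) → 3
  (S ∪ π[z,g](ρ[g/h](ρ[z/u]((R ⋈[b=a] T))))) → 7
  σ[g<=6]((S ∪ π[z,g](ρ[g/h](ρ[z/u]((R ⋈[b=a] T)))))) → 5
  σ[g<=6](σ[g<=6]((S ∪ π[z,g](ρ[g/h](ρ[z/u]((R ⋈[b=a] T))))))) → 5

E1 and E2 produce the same multiset:
z | g
t | 1
t | 2
t | 2
t | 3
t | 4

yes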